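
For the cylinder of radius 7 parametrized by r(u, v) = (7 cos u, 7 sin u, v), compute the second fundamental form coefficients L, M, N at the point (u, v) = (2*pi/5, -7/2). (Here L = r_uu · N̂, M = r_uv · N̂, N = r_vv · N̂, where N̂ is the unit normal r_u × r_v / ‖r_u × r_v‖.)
L = -7;  M = 0;  N = 0

Compute the unit normal N̂(u, v) = (cos(u), sin(u), 0), and the second partials r_uu, r_uv, r_vv. Take dot products:
  L(u, v) = r_uu · N̂ = -7,
  M(u, v) = r_uv · N̂ = 0,
  N(u, v) = r_vv · N̂ = 0.
Evaluating at (u, v) = (2*pi/5, -7/2):
  L = -7, M = 0, N = 0.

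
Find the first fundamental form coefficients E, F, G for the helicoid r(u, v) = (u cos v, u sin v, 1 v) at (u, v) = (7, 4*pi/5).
E = 1;  F = 0;  G = 50

Partials: r_u = (cos(v), sin(v), 0), r_v = (-u*sin(v), u*cos(v), 1). As functions of (u, v):
  E = r_u · r_u = 1,
  F = r_u · r_v = 0,
  G = r_v · r_v = u^2 + 1.
Evaluating at (u, v) = (7, 4*pi/5): E = 1, F = 0, G = 50.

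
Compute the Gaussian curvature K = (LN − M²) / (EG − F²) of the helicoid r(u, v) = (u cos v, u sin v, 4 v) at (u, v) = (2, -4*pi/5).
K = -1/25

Coefficients of the first fundamental form: E = 1, F = 0, G = u^2 + 16.
Coefficients of the second fundamental form: L = 0, M = -4/sqrt(u^2 + 16), N = 0.
Assemble K = (LN − M²)/(EG − F²) = -16/(u^2 + 16)^2. At (u, v) = (2, -4*pi/5): K = -1/25.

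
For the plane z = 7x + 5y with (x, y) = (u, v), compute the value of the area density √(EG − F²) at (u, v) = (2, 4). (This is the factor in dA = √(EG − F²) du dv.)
√(EG − F²)|_{(2, 4)} = 5*sqrt(3)

E = 50, F = 35, G = 26, so EG − F² = 75. Taking the positive square root: √(EG − F²) = 5*sqrt(3). At (u, v) = (2, 4): 5*sqrt(3).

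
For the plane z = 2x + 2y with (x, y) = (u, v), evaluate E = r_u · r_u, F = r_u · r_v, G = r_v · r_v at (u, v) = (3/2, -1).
E = 5;  F = 4;  G = 5

Partials: r_u = (1, 0, 2), r_v = (0, 1, 2). As functions of (u, v):
  E = r_u · r_u = 5,
  F = r_u · r_v = 4,
  G = r_v · r_v = 5.
Evaluating at (u, v) = (3/2, -1): E = 5, F = 4, G = 5.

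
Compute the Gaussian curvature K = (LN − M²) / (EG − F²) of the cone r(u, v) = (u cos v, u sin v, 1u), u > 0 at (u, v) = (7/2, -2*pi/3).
K = 0

Coefficients of the first fundamental form: E = 2, F = 0, G = u^2.
Coefficients of the second fundamental form: L = 0, M = 0, N = sqrt(2)*u^2/(2*Abs(u)).
Assemble K = (LN − M²)/(EG − F²) = 0. At (u, v) = (7/2, -2*pi/3): K = 0.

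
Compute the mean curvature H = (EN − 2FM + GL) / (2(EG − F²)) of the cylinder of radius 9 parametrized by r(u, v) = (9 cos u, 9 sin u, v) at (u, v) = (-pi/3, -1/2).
H = -1/18

With E = 81, F = 0, G = 1, L = -9, M = 0, N = 0, assemble
  H = (EN − 2FM + GL) / (2(EG − F²)) = -1/18.
At (u, v) = (-pi/3, -1/2): H = -1/18.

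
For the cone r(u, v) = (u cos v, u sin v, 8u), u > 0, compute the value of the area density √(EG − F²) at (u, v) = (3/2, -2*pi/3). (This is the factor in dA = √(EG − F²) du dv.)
√(EG − F²)|_{(3/2, -2*pi/3)} = 3*sqrt(65)/2

E = 65, F = 0, G = u^2, so EG − F² = 65*u^2. Taking the positive square root: √(EG − F²) = sqrt(65)*Abs(u). At (u, v) = (3/2, -2*pi/3): 3*sqrt(65)/2.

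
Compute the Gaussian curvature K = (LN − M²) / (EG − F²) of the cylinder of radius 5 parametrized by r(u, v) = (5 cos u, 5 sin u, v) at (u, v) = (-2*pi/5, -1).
K = 0

Coefficients of the first fundamental form: E = 25, F = 0, G = 1.
Coefficients of the second fundamental form: L = -5, M = 0, N = 0.
Assemble K = (LN − M²)/(EG − F²) = 0. At (u, v) = (-2*pi/5, -1): K = 0.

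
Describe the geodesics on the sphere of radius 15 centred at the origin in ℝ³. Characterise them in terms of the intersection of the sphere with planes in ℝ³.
Geodesics on the sphere of radius 15 are great circles — circles of radius 15 obtained as the intersection of the sphere with planes through the origin (the centre of the sphere).

A curve α(t) of nonzero constant speed on the sphere of radius 15 is a geodesic iff its acceleration α̈ is everywhere normal to the surface, i.e. parallel to the radial vector α(t). Then d/dt(α × α̇) = α̇ × α̇ + α × α̈ = 0, so α × α̇ is a constant vector n ≠ 0 and α(t) · n = 0 for all t: α lies in the plane through the origin with normal n. The intersection of that plane with the sphere is a circle of radius 15 (a great circle). Conversely, a great circle traversed at constant speed has centripetal acceleration pointing at the origin, hence normal to the sphere, so every great circle is a geodesic.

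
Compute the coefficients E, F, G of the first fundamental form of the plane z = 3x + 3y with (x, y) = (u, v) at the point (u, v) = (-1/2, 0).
E = 10;  F = 9;  G = 10

Partials: r_u = (1, 0, 3), r_v = (0, 1, 3). As functions of (u, v):
  E = r_u · r_u = 10,
  F = r_u · r_v = 9,
  G = r_v · r_v = 10.
Evaluating at (u, v) = (-1/2, 0): E = 10, F = 9, G = 10.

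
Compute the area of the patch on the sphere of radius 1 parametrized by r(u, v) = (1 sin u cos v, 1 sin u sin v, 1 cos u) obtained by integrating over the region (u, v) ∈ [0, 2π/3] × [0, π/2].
Area = 3*pi/4

Area = ∫∫ √(EG − F²) du dv with √(EG − F²) = Abs(sin(u)). Integrating over [0, 2π/3] × [0, π/2] gives 3*pi/4.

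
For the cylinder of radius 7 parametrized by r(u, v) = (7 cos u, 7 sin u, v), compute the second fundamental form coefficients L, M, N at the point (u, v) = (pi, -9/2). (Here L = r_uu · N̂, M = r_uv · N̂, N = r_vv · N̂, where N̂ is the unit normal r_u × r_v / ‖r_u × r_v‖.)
L = -7;  M = 0;  N = 0

Compute the unit normal N̂(u, v) = (cos(u), sin(u), 0), and the second partials r_uu, r_uv, r_vv. Take dot products:
  L(u, v) = r_uu · N̂ = -7,
  M(u, v) = r_uv · N̂ = 0,
  N(u, v) = r_vv · N̂ = 0.
Evaluating at (u, v) = (pi, -9/2):
  L = -7, M = 0, N = 0.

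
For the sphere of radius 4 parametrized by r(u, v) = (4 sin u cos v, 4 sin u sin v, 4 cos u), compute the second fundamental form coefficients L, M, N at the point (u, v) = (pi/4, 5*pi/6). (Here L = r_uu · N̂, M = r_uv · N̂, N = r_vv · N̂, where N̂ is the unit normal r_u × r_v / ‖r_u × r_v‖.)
L = -4;  M = 0;  N = -2

Compute the unit normal N̂(u, v) = (sin(u)^2*cos(v)/Abs(sin(u)), sin(u)^2*sin(v)/Abs(sin(u)), sin(2*u)/(2*Abs(sin(u)))), and the second partials r_uu, r_uv, r_vv. Take dot products:
  L(u, v) = r_uu · N̂ = -4*sin(u)/Abs(sin(u)),
  M(u, v) = r_uv · N̂ = 0,
  N(u, v) = r_vv · N̂ = -4*sin(u)^3/Abs(sin(u)).
Evaluating at (u, v) = (pi/4, 5*pi/6):
  L = -4, M = 0, N = -2.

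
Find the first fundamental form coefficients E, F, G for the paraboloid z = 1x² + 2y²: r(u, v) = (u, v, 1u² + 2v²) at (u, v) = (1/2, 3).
E = 2;  F = 12;  G = 145

Partials: r_u = (1, 0, 2*u), r_v = (0, 1, 4*v). As functions of (u, v):
  E = r_u · r_u = 4*u^2 + 1,
  F = r_u · r_v = 8*u*v,
  G = r_v · r_v = 16*v^2 + 1.
Evaluating at (u, v) = (1/2, 3): E = 2, F = 12, G = 145.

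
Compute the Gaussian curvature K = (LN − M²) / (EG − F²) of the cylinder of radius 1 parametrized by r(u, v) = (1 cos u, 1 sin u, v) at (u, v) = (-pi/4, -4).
K = 0

Coefficients of the first fundamental form: E = 1, F = 0, G = 1.
Coefficients of the second fundamental form: L = -1, M = 0, N = 0.
Assemble K = (LN − M²)/(EG − F²) = 0. At (u, v) = (-pi/4, -4): K = 0.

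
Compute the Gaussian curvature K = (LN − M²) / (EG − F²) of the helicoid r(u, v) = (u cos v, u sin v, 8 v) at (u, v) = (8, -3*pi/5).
K = -1/256

Coefficients of the first fundamental form: E = 1, F = 0, G = u^2 + 64.
Coefficients of the second fundamental form: L = 0, M = -8/sqrt(u^2 + 64), N = 0.
Assemble K = (LN − M²)/(EG − F²) = -64/(u^2 + 64)^2. At (u, v) = (8, -3*pi/5): K = -1/256.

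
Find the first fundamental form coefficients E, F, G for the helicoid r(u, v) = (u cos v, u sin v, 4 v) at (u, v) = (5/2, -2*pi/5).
E = 1;  F = 0;  G = 89/4

Partials: r_u = (cos(v), sin(v), 0), r_v = (-u*sin(v), u*cos(v), 4). As functions of (u, v):
  E = r_u · r_u = 1,
  F = r_u · r_v = 0,
  G = r_v · r_v = u^2 + 16.
Evaluating at (u, v) = (5/2, -2*pi/5): E = 1, F = 0, G = 89/4.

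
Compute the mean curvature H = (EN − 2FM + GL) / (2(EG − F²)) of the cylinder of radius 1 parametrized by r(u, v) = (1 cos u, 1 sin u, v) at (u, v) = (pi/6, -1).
H = -1/2

With E = 1, F = 0, G = 1, L = -1, M = 0, N = 0, assemble
  H = (EN − 2FM + GL) / (2(EG − F²)) = -1/2.
At (u, v) = (pi/6, -1): H = -1/2.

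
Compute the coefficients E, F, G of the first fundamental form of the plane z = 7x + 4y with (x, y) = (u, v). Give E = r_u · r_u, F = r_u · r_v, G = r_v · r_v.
E = 50;  F = 28;  G = 17

Compute partials: r_u = (1, 0, 7), r_v = (0, 1, 4). Then
  E = r_u · r_u = 50,
  F = r_u · r_v = 28,
  G = r_v · r_v = 17.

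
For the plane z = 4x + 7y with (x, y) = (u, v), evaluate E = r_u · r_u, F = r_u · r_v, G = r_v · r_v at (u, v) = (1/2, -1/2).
E = 17;  F = 28;  G = 50

Partials: r_u = (1, 0, 4), r_v = (0, 1, 7). As functions of (u, v):
  E = r_u · r_u = 17,
  F = r_u · r_v = 28,
  G = r_v · r_v = 50.
Evaluating at (u, v) = (1/2, -1/2): E = 17, F = 28, G = 50.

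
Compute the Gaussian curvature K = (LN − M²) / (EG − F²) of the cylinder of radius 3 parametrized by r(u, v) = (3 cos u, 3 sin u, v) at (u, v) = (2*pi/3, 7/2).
K = 0

Coefficients of the first fundamental form: E = 9, F = 0, G = 1.
Coefficients of the second fundamental form: L = -3, M = 0, N = 0.
Assemble K = (LN − M²)/(EG − F²) = 0. At (u, v) = (2*pi/3, 7/2): K = 0.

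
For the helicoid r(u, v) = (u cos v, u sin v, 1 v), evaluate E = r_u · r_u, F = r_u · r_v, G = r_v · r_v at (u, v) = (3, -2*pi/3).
E = 1;  F = 0;  G = 10

Partials: r_u = (cos(v), sin(v), 0), r_v = (-u*sin(v), u*cos(v), 1). As functions of (u, v):
  E = r_u · r_u = 1,
  F = r_u · r_v = 0,
  G = r_v · r_v = u^2 + 1.
Evaluating at (u, v) = (3, -2*pi/3): E = 1, F = 0, G = 10.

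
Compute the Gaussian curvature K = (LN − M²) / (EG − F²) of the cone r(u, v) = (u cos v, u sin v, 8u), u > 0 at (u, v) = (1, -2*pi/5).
K = 0

Coefficients of the first fundamental form: E = 65, F = 0, G = u^2.
Coefficients of the second fundamental form: L = 0, M = 0, N = 8*sqrt(65)*u^2/(65*Abs(u)).
Assemble K = (LN − M²)/(EG − F²) = 0. At (u, v) = (1, -2*pi/5): K = 0.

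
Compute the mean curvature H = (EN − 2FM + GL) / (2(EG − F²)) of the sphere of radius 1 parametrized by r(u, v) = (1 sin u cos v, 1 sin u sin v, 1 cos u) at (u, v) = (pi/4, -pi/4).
H = -1

With E = 1, F = 0, G = sin(u)^2, L = -sin(u)/Abs(sin(u)), M = 0, N = -sin(u)^3/Abs(sin(u)), assemble
  H = (EN − 2FM + GL) / (2(EG − F²)) = -sin(u)/Abs(sin(u)).
At (u, v) = (pi/4, -pi/4): H = -1.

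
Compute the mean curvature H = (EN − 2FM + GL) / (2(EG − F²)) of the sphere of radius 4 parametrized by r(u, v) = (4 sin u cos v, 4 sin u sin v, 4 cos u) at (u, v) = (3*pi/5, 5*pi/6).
H = -1/4

With E = 16, F = 0, G = 16*sin(u)^2, L = -4*sin(u)/Abs(sin(u)), M = 0, N = -4*sin(u)^3/Abs(sin(u)), assemble
  H = (EN − 2FM + GL) / (2(EG − F²)) = -sin(u)/(4*Abs(sin(u))).
At (u, v) = (3*pi/5, 5*pi/6): H = -1/4.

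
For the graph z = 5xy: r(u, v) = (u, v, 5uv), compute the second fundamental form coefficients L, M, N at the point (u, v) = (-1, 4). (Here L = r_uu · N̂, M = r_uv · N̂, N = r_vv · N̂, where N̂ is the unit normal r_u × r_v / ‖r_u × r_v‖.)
L = 0;  M = 5*sqrt(426)/426;  N = 0

Compute the unit normal N̂(u, v) = (-5*v/sqrt(25*u^2 + 25*v^2 + 1), -5*u/sqrt(25*u^2 + 25*v^2 + 1), 1/sqrt(25*u^2 + 25*v^2 + 1)), and the second partials r_uu, r_uv, r_vv. Take dot products:
  L(u, v) = r_uu · N̂ = 0,
  M(u, v) = r_uv · N̂ = 5/sqrt(25*u^2 + 25*v^2 + 1),
  N(u, v) = r_vv · N̂ = 0.
Evaluating at (u, v) = (-1, 4):
  L = 0, M = 5*sqrt(426)/426, N = 0.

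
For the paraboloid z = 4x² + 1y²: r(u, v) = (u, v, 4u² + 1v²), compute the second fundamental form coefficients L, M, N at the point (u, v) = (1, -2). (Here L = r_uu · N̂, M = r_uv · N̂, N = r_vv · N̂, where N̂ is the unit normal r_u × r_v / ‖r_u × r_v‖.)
L = 8/9;  M = 0;  N = 2/9

Compute the unit normal N̂(u, v) = (-8*u/sqrt(64*u^2 + 4*v^2 + 1), -2*v/sqrt(64*u^2 + 4*v^2 + 1), 1/sqrt(64*u^2 + 4*v^2 + 1)), and the second partials r_uu, r_uv, r_vv. Take dot products:
  L(u, v) = r_uu · N̂ = 8/sqrt(64*u^2 + 4*v^2 + 1),
  M(u, v) = r_uv · N̂ = 0,
  N(u, v) = r_vv · N̂ = 2/sqrt(64*u^2 + 4*v^2 + 1).
Evaluating at (u, v) = (1, -2):
  L = 8/9, M = 0, N = 2/9.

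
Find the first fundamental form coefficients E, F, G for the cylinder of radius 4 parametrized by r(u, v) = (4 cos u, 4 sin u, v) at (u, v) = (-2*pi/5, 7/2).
E = 16;  F = 0;  G = 1

Partials: r_u = (-4*sin(u), 4*cos(u), 0), r_v = (0, 0, 1). As functions of (u, v):
  E = r_u · r_u = 16,
  F = r_u · r_v = 0,
  G = r_v · r_v = 1.
Evaluating at (u, v) = (-2*pi/5, 7/2): E = 16, F = 0, G = 1.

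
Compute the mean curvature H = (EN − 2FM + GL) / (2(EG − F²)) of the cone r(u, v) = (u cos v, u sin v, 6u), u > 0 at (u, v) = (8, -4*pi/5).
H = 3*sqrt(37)/296

With E = 37, F = 0, G = u^2, L = 0, M = 0, N = 6*sqrt(37)*u^2/(37*Abs(u)), assemble
  H = (EN − 2FM + GL) / (2(EG − F²)) = 3*sqrt(37)/(37*Abs(u)).
At (u, v) = (8, -4*pi/5): H = 3*sqrt(37)/296.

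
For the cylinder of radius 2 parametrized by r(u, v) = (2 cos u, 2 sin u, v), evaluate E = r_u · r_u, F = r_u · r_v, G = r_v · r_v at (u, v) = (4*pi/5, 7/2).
E = 4;  F = 0;  G = 1

Partials: r_u = (-2*sin(u), 2*cos(u), 0), r_v = (0, 0, 1). As functions of (u, v):
  E = r_u · r_u = 4,
  F = r_u · r_v = 0,
  G = r_v · r_v = 1.
Evaluating at (u, v) = (4*pi/5, 7/2): E = 4, F = 0, G = 1.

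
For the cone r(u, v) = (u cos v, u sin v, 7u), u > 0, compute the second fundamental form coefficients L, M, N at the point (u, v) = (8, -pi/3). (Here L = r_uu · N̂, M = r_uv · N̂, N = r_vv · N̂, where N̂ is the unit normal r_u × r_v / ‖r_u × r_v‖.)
L = 0;  M = 0;  N = 28*sqrt(2)/5

Compute the unit normal N̂(u, v) = (-7*sqrt(2)*u*cos(v)/(10*Abs(u)), -7*sqrt(2)*u*sin(v)/(10*Abs(u)), sqrt(2)*u/(10*Abs(u))), and the second partials r_uu, r_uv, r_vv. Take dot products:
  L(u, v) = r_uu · N̂ = 0,
  M(u, v) = r_uv · N̂ = 0,
  N(u, v) = r_vv · N̂ = 7*sqrt(2)*u^2/(10*Abs(u)).
Evaluating at (u, v) = (8, -pi/3):
  L = 0, M = 0, N = 28*sqrt(2)/5.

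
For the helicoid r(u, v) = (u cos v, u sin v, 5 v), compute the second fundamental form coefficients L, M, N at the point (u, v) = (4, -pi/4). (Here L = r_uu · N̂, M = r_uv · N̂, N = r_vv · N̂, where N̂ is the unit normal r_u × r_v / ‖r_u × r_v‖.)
L = 0;  M = -5*sqrt(41)/41;  N = 0

Compute the unit normal N̂(u, v) = (5*sin(v)/sqrt(u^2 + 25), -5*cos(v)/sqrt(u^2 + 25), u/sqrt(u^2 + 25)), and the second partials r_uu, r_uv, r_vv. Take dot products:
  L(u, v) = r_uu · N̂ = 0,
  M(u, v) = r_uv · N̂ = -5/sqrt(u^2 + 25),
  N(u, v) = r_vv · N̂ = 0.
Evaluating at (u, v) = (4, -pi/4):
  L = 0, M = -5*sqrt(41)/41, N = 0.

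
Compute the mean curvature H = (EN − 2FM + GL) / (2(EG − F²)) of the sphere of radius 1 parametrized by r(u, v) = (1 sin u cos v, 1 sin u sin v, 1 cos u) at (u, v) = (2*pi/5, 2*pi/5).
H = -1

With E = 1, F = 0, G = sin(u)^2, L = -sin(u)/Abs(sin(u)), M = 0, N = -sin(u)^3/Abs(sin(u)), assemble
  H = (EN − 2FM + GL) / (2(EG − F²)) = -sin(u)/Abs(sin(u)).
At (u, v) = (2*pi/5, 2*pi/5): H = -1.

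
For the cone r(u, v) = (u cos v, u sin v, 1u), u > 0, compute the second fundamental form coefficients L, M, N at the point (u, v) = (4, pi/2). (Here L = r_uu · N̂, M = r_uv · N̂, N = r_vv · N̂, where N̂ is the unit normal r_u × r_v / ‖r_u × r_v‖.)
L = 0;  M = 0;  N = 2*sqrt(2)

Compute the unit normal N̂(u, v) = (-sqrt(2)*u*cos(v)/(2*Abs(u)), -sqrt(2)*u*sin(v)/(2*Abs(u)), sqrt(2)*u/(2*Abs(u))), and the second partials r_uu, r_uv, r_vv. Take dot products:
  L(u, v) = r_uu · N̂ = 0,
  M(u, v) = r_uv · N̂ = 0,
  N(u, v) = r_vv · N̂ = sqrt(2)*u^2/(2*Abs(u)).
Evaluating at (u, v) = (4, pi/2):
  L = 0, M = 0, N = 2*sqrt(2).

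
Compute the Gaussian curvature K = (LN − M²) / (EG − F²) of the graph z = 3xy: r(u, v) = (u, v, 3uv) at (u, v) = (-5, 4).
K = -9/136900

Coefficients of the first fundamental form: E = 9*v^2 + 1, F = 9*u*v, G = 9*u^2 + 1.
Coefficients of the second fundamental form: L = 0, M = 3/sqrt(9*u^2 + 9*v^2 + 1), N = 0.
Assemble K = (LN − M²)/(EG − F²) = -9/(81*u^4 + 162*u^2*v^2 + 18*u^2 + 81*v^4 + 18*v^2 + 1). At (u, v) = (-5, 4): K = -9/136900.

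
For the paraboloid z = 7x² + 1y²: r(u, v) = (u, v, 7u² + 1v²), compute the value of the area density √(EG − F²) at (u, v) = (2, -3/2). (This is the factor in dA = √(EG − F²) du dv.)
√(EG − F²)|_{(2, -3/2)} = sqrt(794)

E = 196*u^2 + 1, F = 28*u*v, G = 4*v^2 + 1, so EG − F² = 196*u^2 + 4*v^2 + 1. Taking the positive square root: √(EG − F²) = sqrt(196*u^2 + 4*v^2 + 1). At (u, v) = (2, -3/2): sqrt(794).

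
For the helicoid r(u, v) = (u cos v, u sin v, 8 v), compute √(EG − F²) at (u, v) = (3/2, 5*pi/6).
√(EG − F²)|_{(3/2, 5*pi/6)} = sqrt(265)/2

E = 1, F = 0, G = u^2 + 64; EG − F² = u^2 + 64; √(EG − F²) = sqrt(u^2 + 64). At the given point: sqrt(265)/2.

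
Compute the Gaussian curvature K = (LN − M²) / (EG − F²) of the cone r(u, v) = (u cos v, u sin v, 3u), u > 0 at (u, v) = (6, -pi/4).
K = 0

Coefficients of the first fundamental form: E = 10, F = 0, G = u^2.
Coefficients of the second fundamental form: L = 0, M = 0, N = 3*sqrt(10)*u^2/(10*Abs(u)).
Assemble K = (LN − M²)/(EG − F²) = 0. At (u, v) = (6, -pi/4): K = 0.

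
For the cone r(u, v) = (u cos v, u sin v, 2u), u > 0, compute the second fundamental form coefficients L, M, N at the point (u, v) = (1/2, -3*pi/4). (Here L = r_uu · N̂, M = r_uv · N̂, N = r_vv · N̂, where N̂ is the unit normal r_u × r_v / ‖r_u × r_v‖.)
L = 0;  M = 0;  N = sqrt(5)/5

Compute the unit normal N̂(u, v) = (-2*sqrt(5)*u*cos(v)/(5*Abs(u)), -2*sqrt(5)*u*sin(v)/(5*Abs(u)), sqrt(5)*u/(5*Abs(u))), and the second partials r_uu, r_uv, r_vv. Take dot products:
  L(u, v) = r_uu · N̂ = 0,
  M(u, v) = r_uv · N̂ = 0,
  N(u, v) = r_vv · N̂ = 2*sqrt(5)*u^2/(5*Abs(u)).
Evaluating at (u, v) = (1/2, -3*pi/4):
  L = 0, M = 0, N = sqrt(5)/5.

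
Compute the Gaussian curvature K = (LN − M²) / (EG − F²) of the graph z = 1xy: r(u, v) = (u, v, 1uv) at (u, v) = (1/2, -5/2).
K = -4/225

Coefficients of the first fundamental form: E = v^2 + 1, F = u*v, G = u^2 + 1.
Coefficients of the second fundamental form: L = 0, M = 1/sqrt(u^2 + v^2 + 1), N = 0.
Assemble K = (LN − M²)/(EG − F²) = 1/((u^2*v^2 - (u^2 + 1)*(v^2 + 1))*(u^2 + v^2 + 1)). At (u, v) = (1/2, -5/2): K = -4/225.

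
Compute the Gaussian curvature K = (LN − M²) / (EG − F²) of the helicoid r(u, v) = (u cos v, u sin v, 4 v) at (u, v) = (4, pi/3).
K = -1/64

Coefficients of the first fundamental form: E = 1, F = 0, G = u^2 + 16.
Coefficients of the second fundamental form: L = 0, M = -4/sqrt(u^2 + 16), N = 0.
Assemble K = (LN − M²)/(EG − F²) = -16/(u^2 + 16)^2. At (u, v) = (4, pi/3): K = -1/64.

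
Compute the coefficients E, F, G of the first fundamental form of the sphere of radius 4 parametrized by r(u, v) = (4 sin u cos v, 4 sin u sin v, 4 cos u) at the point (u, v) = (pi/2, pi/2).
E = 16;  F = 0;  G = 16

Partials: r_u = (4*cos(u)*cos(v), 4*sin(v)*cos(u), -4*sin(u)), r_v = (-4*sin(u)*sin(v), 4*sin(u)*cos(v), 0). As functions of (u, v):
  E = r_u · r_u = 16,
  F = r_u · r_v = 0,
  G = r_v · r_v = 16*sin(u)^2.
Evaluating at (u, v) = (pi/2, pi/2): E = 16, F = 0, G = 16.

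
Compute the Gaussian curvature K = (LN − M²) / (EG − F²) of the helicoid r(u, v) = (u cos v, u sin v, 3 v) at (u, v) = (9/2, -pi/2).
K = -16/1521

Coefficients of the first fundamental form: E = 1, F = 0, G = u^2 + 9.
Coefficients of the second fundamental form: L = 0, M = -3/sqrt(u^2 + 9), N = 0.
Assemble K = (LN − M²)/(EG − F²) = -9/(u^2 + 9)^2. At (u, v) = (9/2, -pi/2): K = -16/1521.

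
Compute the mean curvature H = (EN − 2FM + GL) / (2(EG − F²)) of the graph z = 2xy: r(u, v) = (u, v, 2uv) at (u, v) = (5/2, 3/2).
H = -6*sqrt(35)/245

With E = 4*v^2 + 1, F = 4*u*v, G = 4*u^2 + 1, L = 0, M = 2/sqrt(4*u^2 + 4*v^2 + 1), N = 0, assemble
  H = (EN − 2FM + GL) / (2(EG − F²)) = -8*u*v/(4*u^2 + 4*v^2 + 1)^(3/2).
At (u, v) = (5/2, 3/2): H = -6*sqrt(35)/245.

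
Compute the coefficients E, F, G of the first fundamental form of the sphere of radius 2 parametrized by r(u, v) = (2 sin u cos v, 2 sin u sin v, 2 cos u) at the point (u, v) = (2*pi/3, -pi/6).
E = 4;  F = 0;  G = 3

Partials: r_u = (2*cos(u)*cos(v), 2*sin(v)*cos(u), -2*sin(u)), r_v = (-2*sin(u)*sin(v), 2*sin(u)*cos(v), 0). As functions of (u, v):
  E = r_u · r_u = 4,
  F = r_u · r_v = 0,
  G = r_v · r_v = 4*sin(u)^2.
Evaluating at (u, v) = (2*pi/3, -pi/6): E = 4, F = 0, G = 3.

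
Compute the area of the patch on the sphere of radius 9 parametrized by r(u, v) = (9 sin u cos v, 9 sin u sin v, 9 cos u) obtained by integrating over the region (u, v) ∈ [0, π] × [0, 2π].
Area = 324*pi

Area = ∫∫ √(EG − F²) du dv with √(EG − F²) = 81*Abs(sin(u)). Integrating over [0, π] × [0, 2π] gives 324*pi.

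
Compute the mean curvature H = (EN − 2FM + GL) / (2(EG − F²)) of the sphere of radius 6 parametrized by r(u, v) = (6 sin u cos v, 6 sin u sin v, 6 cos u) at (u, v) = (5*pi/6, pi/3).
H = -1/6

With E = 36, F = 0, G = 36*sin(u)^2, L = -6*sin(u)/Abs(sin(u)), M = 0, N = -6*sin(u)^3/Abs(sin(u)), assemble
  H = (EN − 2FM + GL) / (2(EG − F²)) = -sin(u)/(6*Abs(sin(u))).
At (u, v) = (5*pi/6, pi/3): H = -1/6.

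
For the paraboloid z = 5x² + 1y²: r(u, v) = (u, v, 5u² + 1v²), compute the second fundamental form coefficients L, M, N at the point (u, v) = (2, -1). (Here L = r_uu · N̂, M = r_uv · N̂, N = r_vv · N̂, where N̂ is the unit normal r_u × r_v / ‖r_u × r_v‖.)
L = 2*sqrt(5)/9;  M = 0;  N = 2*sqrt(5)/45

Compute the unit normal N̂(u, v) = (-10*u/sqrt(100*u^2 + 4*v^2 + 1), -2*v/sqrt(100*u^2 + 4*v^2 + 1), 1/sqrt(100*u^2 + 4*v^2 + 1)), and the second partials r_uu, r_uv, r_vv. Take dot products:
  L(u, v) = r_uu · N̂ = 10/sqrt(100*u^2 + 4*v^2 + 1),
  M(u, v) = r_uv · N̂ = 0,
  N(u, v) = r_vv · N̂ = 2/sqrt(100*u^2 + 4*v^2 + 1).
Evaluating at (u, v) = (2, -1):
  L = 2*sqrt(5)/9, M = 0, N = 2*sqrt(5)/45.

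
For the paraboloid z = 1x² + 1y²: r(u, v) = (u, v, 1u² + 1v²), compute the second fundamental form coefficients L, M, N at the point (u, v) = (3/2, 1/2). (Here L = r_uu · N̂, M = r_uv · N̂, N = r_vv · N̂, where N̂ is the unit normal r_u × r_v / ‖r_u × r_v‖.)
L = 2*sqrt(11)/11;  M = 0;  N = 2*sqrt(11)/11

Compute the unit normal N̂(u, v) = (-2*u/sqrt(4*u^2 + 4*v^2 + 1), -2*v/sqrt(4*u^2 + 4*v^2 + 1), 1/sqrt(4*u^2 + 4*v^2 + 1)), and the second partials r_uu, r_uv, r_vv. Take dot products:
  L(u, v) = r_uu · N̂ = 2/sqrt(4*u^2 + 4*v^2 + 1),
  M(u, v) = r_uv · N̂ = 0,
  N(u, v) = r_vv · N̂ = 2/sqrt(4*u^2 + 4*v^2 + 1).
Evaluating at (u, v) = (3/2, 1/2):
  L = 2*sqrt(11)/11, M = 0, N = 2*sqrt(11)/11.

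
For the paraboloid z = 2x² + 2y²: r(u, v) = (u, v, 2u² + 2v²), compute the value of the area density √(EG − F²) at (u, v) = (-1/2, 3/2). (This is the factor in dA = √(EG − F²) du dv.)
√(EG − F²)|_{(-1/2, 3/2)} = sqrt(41)

E = 16*u^2 + 1, F = 16*u*v, G = 16*v^2 + 1, so EG − F² = 16*u^2 + 16*v^2 + 1. Taking the positive square root: √(EG − F²) = sqrt(16*u^2 + 16*v^2 + 1). At (u, v) = (-1/2, 3/2): sqrt(41).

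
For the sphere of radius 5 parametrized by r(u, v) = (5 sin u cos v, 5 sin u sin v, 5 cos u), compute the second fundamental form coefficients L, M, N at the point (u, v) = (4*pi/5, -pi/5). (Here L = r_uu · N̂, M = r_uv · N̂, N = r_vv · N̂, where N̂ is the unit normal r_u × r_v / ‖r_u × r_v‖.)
L = -5;  M = 0;  N = -25/8 + 5*sqrt(5)/8

Compute the unit normal N̂(u, v) = (sin(u)^2*cos(v)/Abs(sin(u)), sin(u)^2*sin(v)/Abs(sin(u)), sin(2*u)/(2*Abs(sin(u)))), and the second partials r_uu, r_uv, r_vv. Take dot products:
  L(u, v) = r_uu · N̂ = -5*sin(u)/Abs(sin(u)),
  M(u, v) = r_uv · N̂ = 0,
  N(u, v) = r_vv · N̂ = -5*sin(u)^3/Abs(sin(u)).
Evaluating at (u, v) = (4*pi/5, -pi/5):
  L = -5, M = 0, N = -25/8 + 5*sqrt(5)/8.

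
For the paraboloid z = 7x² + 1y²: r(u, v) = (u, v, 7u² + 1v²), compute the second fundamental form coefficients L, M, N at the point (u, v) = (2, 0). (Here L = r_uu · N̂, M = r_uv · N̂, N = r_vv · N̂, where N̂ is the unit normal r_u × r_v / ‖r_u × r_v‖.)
L = 14*sqrt(785)/785;  M = 0;  N = 2*sqrt(785)/785

Compute the unit normal N̂(u, v) = (-14*u/sqrt(196*u^2 + 4*v^2 + 1), -2*v/sqrt(196*u^2 + 4*v^2 + 1), 1/sqrt(196*u^2 + 4*v^2 + 1)), and the second partials r_uu, r_uv, r_vv. Take dot products:
  L(u, v) = r_uu · N̂ = 14/sqrt(196*u^2 + 4*v^2 + 1),
  M(u, v) = r_uv · N̂ = 0,
  N(u, v) = r_vv · N̂ = 2/sqrt(196*u^2 + 4*v^2 + 1).
Evaluating at (u, v) = (2, 0):
  L = 14*sqrt(785)/785, M = 0, N = 2*sqrt(785)/785.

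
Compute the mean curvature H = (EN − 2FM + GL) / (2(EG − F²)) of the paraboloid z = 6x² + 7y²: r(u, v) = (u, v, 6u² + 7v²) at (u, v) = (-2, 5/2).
H = 215*sqrt(1802)/61268

With E = 144*u^2 + 1, F = 168*u*v, G = 196*v^2 + 1, L = 12/sqrt(144*u^2 + 196*v^2 + 1), M = 0, N = 14/sqrt(144*u^2 + 196*v^2 + 1), assemble
  H = (EN − 2FM + GL) / (2(EG − F²)) = (1008*u^2 + 1176*v^2 + 13)/(144*u^2 + 196*v^2 + 1)^(3/2).
At (u, v) = (-2, 5/2): H = 215*sqrt(1802)/61268.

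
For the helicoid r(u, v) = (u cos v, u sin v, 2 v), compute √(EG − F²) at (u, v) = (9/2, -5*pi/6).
√(EG − F²)|_{(9/2, -5*pi/6)} = sqrt(97)/2

E = 1, F = 0, G = u^2 + 4; EG − F² = u^2 + 4; √(EG − F²) = sqrt(u^2 + 4). At the given point: sqrt(97)/2.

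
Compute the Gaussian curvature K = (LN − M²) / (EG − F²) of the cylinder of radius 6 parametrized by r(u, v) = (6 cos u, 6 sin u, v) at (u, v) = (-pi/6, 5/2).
K = 0

Coefficients of the first fundamental form: E = 36, F = 0, G = 1.
Coefficients of the second fundamental form: L = -6, M = 0, N = 0.
Assemble K = (LN − M²)/(EG − F²) = 0. At (u, v) = (-pi/6, 5/2): K = 0.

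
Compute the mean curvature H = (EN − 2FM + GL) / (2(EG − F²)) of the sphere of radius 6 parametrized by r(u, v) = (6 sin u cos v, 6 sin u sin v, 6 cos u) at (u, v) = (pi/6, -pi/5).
H = -1/6

With E = 36, F = 0, G = 36*sin(u)^2, L = -6*sin(u)/Abs(sin(u)), M = 0, N = -6*sin(u)^3/Abs(sin(u)), assemble
  H = (EN − 2FM + GL) / (2(EG − F²)) = -sin(u)/(6*Abs(sin(u))).
At (u, v) = (pi/6, -pi/5): H = -1/6.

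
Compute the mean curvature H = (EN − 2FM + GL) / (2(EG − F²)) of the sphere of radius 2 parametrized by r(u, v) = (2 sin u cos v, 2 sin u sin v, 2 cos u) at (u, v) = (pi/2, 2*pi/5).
H = -1/2

With E = 4, F = 0, G = 4*sin(u)^2, L = -2*sin(u)/Abs(sin(u)), M = 0, N = -2*sin(u)^3/Abs(sin(u)), assemble
  H = (EN − 2FM + GL) / (2(EG − F²)) = -sin(u)/(2*Abs(sin(u))).
At (u, v) = (pi/2, 2*pi/5): H = -1/2.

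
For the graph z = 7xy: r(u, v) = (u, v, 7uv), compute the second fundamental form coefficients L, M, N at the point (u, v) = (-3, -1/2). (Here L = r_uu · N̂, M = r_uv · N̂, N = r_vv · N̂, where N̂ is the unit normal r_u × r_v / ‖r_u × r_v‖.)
L = 0;  M = 14*sqrt(1817)/1817;  N = 0

Compute the unit normal N̂(u, v) = (-7*v/sqrt(49*u^2 + 49*v^2 + 1), -7*u/sqrt(49*u^2 + 49*v^2 + 1), 1/sqrt(49*u^2 + 49*v^2 + 1)), and the second partials r_uu, r_uv, r_vv. Take dot products:
  L(u, v) = r_uu · N̂ = 0,
  M(u, v) = r_uv · N̂ = 7/sqrt(49*u^2 + 49*v^2 + 1),
  N(u, v) = r_vv · N̂ = 0.
Evaluating at (u, v) = (-3, -1/2):
  L = 0, M = 14*sqrt(1817)/1817, N = 0.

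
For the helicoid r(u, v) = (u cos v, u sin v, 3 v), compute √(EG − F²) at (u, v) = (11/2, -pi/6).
√(EG − F²)|_{(11/2, -pi/6)} = sqrt(157)/2

E = 1, F = 0, G = u^2 + 9; EG − F² = u^2 + 9; √(EG − F²) = sqrt(u^2 + 9). At the given point: sqrt(157)/2.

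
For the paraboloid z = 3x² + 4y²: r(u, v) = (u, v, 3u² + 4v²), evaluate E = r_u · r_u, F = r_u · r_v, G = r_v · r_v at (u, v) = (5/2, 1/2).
E = 226;  F = 60;  G = 17

Partials: r_u = (1, 0, 6*u), r_v = (0, 1, 8*v). As functions of (u, v):
  E = r_u · r_u = 36*u^2 + 1,
  F = r_u · r_v = 48*u*v,
  G = r_v · r_v = 64*v^2 + 1.
Evaluating at (u, v) = (5/2, 1/2): E = 226, F = 60, G = 17.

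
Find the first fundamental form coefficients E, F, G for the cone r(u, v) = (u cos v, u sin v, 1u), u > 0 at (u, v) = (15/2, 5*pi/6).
E = 2;  F = 0;  G = 225/4

Partials: r_u = (cos(v), sin(v), 1), r_v = (-u*sin(v), u*cos(v), 0). As functions of (u, v):
  E = r_u · r_u = 2,
  F = r_u · r_v = 0,
  G = r_v · r_v = u^2.
Evaluating at (u, v) = (15/2, 5*pi/6): E = 2, F = 0, G = 225/4.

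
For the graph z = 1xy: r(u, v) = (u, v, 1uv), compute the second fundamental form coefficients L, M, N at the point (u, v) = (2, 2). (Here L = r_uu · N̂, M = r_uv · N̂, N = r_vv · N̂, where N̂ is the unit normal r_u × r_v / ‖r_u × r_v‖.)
L = 0;  M = 1/3;  N = 0

Compute the unit normal N̂(u, v) = (-v/sqrt(u^2 + v^2 + 1), -u/sqrt(u^2 + v^2 + 1), 1/sqrt(u^2 + v^2 + 1)), and the second partials r_uu, r_uv, r_vv. Take dot products:
  L(u, v) = r_uu · N̂ = 0,
  M(u, v) = r_uv · N̂ = 1/sqrt(u^2 + v^2 + 1),
  N(u, v) = r_vv · N̂ = 0.
Evaluating at (u, v) = (2, 2):
  L = 0, M = 1/3, N = 0.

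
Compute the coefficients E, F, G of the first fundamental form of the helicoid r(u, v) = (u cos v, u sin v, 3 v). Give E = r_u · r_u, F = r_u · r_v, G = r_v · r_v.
E = 1;  F = 0;  G = u^2 + 9

Compute partials: r_u = (cos(v), sin(v), 0), r_v = (-u*sin(v), u*cos(v), 3). Then
  E = r_u · r_u = 1,
  F = r_u · r_v = 0,
  G = r_v · r_v = u^2 + 9.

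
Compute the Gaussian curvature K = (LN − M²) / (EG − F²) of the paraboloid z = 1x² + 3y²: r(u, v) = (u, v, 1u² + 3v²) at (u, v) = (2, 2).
K = 12/25921

Coefficients of the first fundamental form: E = 4*u^2 + 1, F = 12*u*v, G = 36*v^2 + 1.
Coefficients of the second fundamental form: L = 2/sqrt(4*u^2 + 36*v^2 + 1), M = 0, N = 6/sqrt(4*u^2 + 36*v^2 + 1).
Assemble K = (LN − M²)/(EG − F²) = 12/(16*u^4 + 288*u^2*v^2 + 8*u^2 + 1296*v^4 + 72*v^2 + 1). At (u, v) = (2, 2): K = 12/25921.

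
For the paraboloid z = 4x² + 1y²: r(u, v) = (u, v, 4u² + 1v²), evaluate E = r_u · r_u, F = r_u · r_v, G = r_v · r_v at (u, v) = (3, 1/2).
E = 577;  F = 24;  G = 2

Partials: r_u = (1, 0, 8*u), r_v = (0, 1, 2*v). As functions of (u, v):
  E = r_u · r_u = 64*u^2 + 1,
  F = r_u · r_v = 16*u*v,
  G = r_v · r_v = 4*v^2 + 1.
Evaluating at (u, v) = (3, 1/2): E = 577, F = 24, G = 2.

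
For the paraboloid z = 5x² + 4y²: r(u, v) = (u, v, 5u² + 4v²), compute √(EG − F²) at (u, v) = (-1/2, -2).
√(EG − F²)|_{(-1/2, -2)} = sqrt(282)

E = 100*u^2 + 1, F = 80*u*v, G = 64*v^2 + 1; EG − F² = 100*u^2 + 64*v^2 + 1; √(EG − F²) = sqrt(100*u^2 + 64*v^2 + 1). At the given point: sqrt(282).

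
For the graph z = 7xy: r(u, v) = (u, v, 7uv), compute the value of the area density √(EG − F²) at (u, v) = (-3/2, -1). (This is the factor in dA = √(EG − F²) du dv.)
√(EG − F²)|_{(-3/2, -1)} = sqrt(641)/2

E = 49*v^2 + 1, F = 49*u*v, G = 49*u^2 + 1, so EG − F² = 49*u^2 + 49*v^2 + 1. Taking the positive square root: √(EG − F²) = sqrt(49*u^2 + 49*v^2 + 1). At (u, v) = (-3/2, -1): sqrt(641)/2.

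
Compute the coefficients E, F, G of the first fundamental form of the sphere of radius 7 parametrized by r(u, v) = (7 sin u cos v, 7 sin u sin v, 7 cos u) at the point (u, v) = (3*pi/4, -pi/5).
E = 49;  F = 0;  G = 49/2

Partials: r_u = (7*cos(u)*cos(v), 7*sin(v)*cos(u), -7*sin(u)), r_v = (-7*sin(u)*sin(v), 7*sin(u)*cos(v), 0). As functions of (u, v):
  E = r_u · r_u = 49,
  F = r_u · r_v = 0,
  G = r_v · r_v = 49*sin(u)^2.
Evaluating at (u, v) = (3*pi/4, -pi/5): E = 49, F = 0, G = 49/2.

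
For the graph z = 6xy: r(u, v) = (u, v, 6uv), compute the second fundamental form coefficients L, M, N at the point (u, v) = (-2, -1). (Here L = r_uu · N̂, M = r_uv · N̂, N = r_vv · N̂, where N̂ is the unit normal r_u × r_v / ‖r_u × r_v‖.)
L = 0;  M = 6*sqrt(181)/181;  N = 0

Compute the unit normal N̂(u, v) = (-6*v/sqrt(36*u^2 + 36*v^2 + 1), -6*u/sqrt(36*u^2 + 36*v^2 + 1), 1/sqrt(36*u^2 + 36*v^2 + 1)), and the second partials r_uu, r_uv, r_vv. Take dot products:
  L(u, v) = r_uu · N̂ = 0,
  M(u, v) = r_uv · N̂ = 6/sqrt(36*u^2 + 36*v^2 + 1),
  N(u, v) = r_vv · N̂ = 0.
Evaluating at (u, v) = (-2, -1):
  L = 0, M = 6*sqrt(181)/181, N = 0.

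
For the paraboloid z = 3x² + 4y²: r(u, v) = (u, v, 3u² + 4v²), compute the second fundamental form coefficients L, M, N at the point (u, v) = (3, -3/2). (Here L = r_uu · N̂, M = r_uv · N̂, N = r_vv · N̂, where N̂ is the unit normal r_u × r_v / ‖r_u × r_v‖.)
L = 6*sqrt(469)/469;  M = 0;  N = 8*sqrt(469)/469

Compute the unit normal N̂(u, v) = (-6*u/sqrt(36*u^2 + 64*v^2 + 1), -8*v/sqrt(36*u^2 + 64*v^2 + 1), 1/sqrt(36*u^2 + 64*v^2 + 1)), and the second partials r_uu, r_uv, r_vv. Take dot products:
  L(u, v) = r_uu · N̂ = 6/sqrt(36*u^2 + 64*v^2 + 1),
  M(u, v) = r_uv · N̂ = 0,
  N(u, v) = r_vv · N̂ = 8/sqrt(36*u^2 + 64*v^2 + 1).
Evaluating at (u, v) = (3, -3/2):
  L = 6*sqrt(469)/469, M = 0, N = 8*sqrt(469)/469.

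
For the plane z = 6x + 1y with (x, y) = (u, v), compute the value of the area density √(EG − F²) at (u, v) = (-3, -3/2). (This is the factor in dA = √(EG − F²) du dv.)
√(EG − F²)|_{(-3, -3/2)} = sqrt(38)

E = 37, F = 6, G = 2, so EG − F² = 38. Taking the positive square root: √(EG − F²) = sqrt(38). At (u, v) = (-3, -3/2): sqrt(38).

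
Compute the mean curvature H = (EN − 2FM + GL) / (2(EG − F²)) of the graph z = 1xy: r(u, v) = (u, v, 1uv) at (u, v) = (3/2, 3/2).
H = -9*sqrt(22)/242

With E = v^2 + 1, F = u*v, G = u^2 + 1, L = 0, M = 1/sqrt(u^2 + v^2 + 1), N = 0, assemble
  H = (EN − 2FM + GL) / (2(EG − F²)) = -u*v/(u^2 + v^2 + 1)^(3/2).
At (u, v) = (3/2, 3/2): H = -9*sqrt(22)/242.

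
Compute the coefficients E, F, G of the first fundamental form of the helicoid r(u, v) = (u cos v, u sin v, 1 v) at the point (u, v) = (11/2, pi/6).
E = 1;  F = 0;  G = 125/4

Partials: r_u = (cos(v), sin(v), 0), r_v = (-u*sin(v), u*cos(v), 1). As functions of (u, v):
  E = r_u · r_u = 1,
  F = r_u · r_v = 0,
  G = r_v · r_v = u^2 + 1.
Evaluating at (u, v) = (11/2, pi/6): E = 1, F = 0, G = 125/4.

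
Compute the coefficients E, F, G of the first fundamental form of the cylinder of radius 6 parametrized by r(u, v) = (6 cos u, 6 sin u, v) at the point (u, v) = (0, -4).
E = 36;  F = 0;  G = 1

Partials: r_u = (-6*sin(u), 6*cos(u), 0), r_v = (0, 0, 1). As functions of (u, v):
  E = r_u · r_u = 36,
  F = r_u · r_v = 0,
  G = r_v · r_v = 1.
Evaluating at (u, v) = (0, -4): E = 36, F = 0, G = 1.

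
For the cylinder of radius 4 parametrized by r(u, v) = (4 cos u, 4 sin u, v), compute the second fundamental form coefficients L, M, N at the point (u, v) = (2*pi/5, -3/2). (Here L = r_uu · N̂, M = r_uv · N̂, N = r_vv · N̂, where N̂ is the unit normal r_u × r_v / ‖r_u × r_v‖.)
L = -4;  M = 0;  N = 0

Compute the unit normal N̂(u, v) = (cos(u), sin(u), 0), and the second partials r_uu, r_uv, r_vv. Take dot products:
  L(u, v) = r_uu · N̂ = -4,
  M(u, v) = r_uv · N̂ = 0,
  N(u, v) = r_vv · N̂ = 0.
Evaluating at (u, v) = (2*pi/5, -3/2):
  L = -4, M = 0, N = 0.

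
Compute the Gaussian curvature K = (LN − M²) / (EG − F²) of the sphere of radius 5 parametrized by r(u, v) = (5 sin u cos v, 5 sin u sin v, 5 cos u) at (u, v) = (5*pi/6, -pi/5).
K = 1/25

Coefficients of the first fundamental form: E = 25, F = 0, G = 25*sin(u)^2.
Coefficients of the second fundamental form: L = -5*sin(u)/Abs(sin(u)), M = 0, N = -5*sin(u)^3/Abs(sin(u)).
Assemble K = (LN − M²)/(EG − F²) = 1/25. At (u, v) = (5*pi/6, -pi/5): K = 1/25.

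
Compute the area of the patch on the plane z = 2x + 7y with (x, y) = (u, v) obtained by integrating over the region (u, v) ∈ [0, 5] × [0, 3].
Area = 45*sqrt(6)

Area = ∫∫ √(EG − F²) du dv with √(EG − F²) = 3*sqrt(6). Integrating over [0, 5] × [0, 3] gives 45*sqrt(6).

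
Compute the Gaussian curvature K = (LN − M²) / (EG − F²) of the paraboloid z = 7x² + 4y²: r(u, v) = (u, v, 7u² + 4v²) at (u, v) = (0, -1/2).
K = 112/289

Coefficients of the first fundamental form: E = 196*u^2 + 1, F = 112*u*v, G = 64*v^2 + 1.
Coefficients of the second fundamental form: L = 14/sqrt(196*u^2 + 64*v^2 + 1), M = 0, N = 8/sqrt(196*u^2 + 64*v^2 + 1).
Assemble K = (LN − M²)/(EG − F²) = 112/(38416*u^4 + 25088*u^2*v^2 + 392*u^2 + 4096*v^4 + 128*v^2 + 1). At (u, v) = (0, -1/2): K = 112/289.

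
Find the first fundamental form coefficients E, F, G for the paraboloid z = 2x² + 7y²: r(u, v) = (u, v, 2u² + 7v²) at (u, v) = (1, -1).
E = 17;  F = -56;  G = 197

Partials: r_u = (1, 0, 4*u), r_v = (0, 1, 14*v). As functions of (u, v):
  E = r_u · r_u = 16*u^2 + 1,
  F = r_u · r_v = 56*u*v,
  G = r_v · r_v = 196*v^2 + 1.
Evaluating at (u, v) = (1, -1): E = 17, F = -56, G = 197.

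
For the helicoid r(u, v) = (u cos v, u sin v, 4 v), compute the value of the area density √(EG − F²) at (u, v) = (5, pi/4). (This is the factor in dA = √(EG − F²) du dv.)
√(EG − F²)|_{(5, pi/4)} = sqrt(41)

E = 1, F = 0, G = u^2 + 16, so EG − F² = u^2 + 16. Taking the positive square root: √(EG − F²) = sqrt(u^2 + 16). At (u, v) = (5, pi/4): sqrt(41).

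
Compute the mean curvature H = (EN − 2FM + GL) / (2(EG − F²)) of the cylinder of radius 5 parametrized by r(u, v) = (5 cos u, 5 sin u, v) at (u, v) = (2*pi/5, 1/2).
H = -1/10

With E = 25, F = 0, G = 1, L = -5, M = 0, N = 0, assemble
  H = (EN − 2FM + GL) / (2(EG − F²)) = -1/10.
At (u, v) = (2*pi/5, 1/2): H = -1/10.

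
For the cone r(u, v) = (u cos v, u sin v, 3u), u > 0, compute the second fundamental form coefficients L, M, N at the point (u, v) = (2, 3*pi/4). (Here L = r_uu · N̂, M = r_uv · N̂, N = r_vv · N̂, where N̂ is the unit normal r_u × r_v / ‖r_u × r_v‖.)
L = 0;  M = 0;  N = 3*sqrt(10)/5

Compute the unit normal N̂(u, v) = (-3*sqrt(10)*u*cos(v)/(10*Abs(u)), -3*sqrt(10)*u*sin(v)/(10*Abs(u)), sqrt(10)*u/(10*Abs(u))), and the second partials r_uu, r_uv, r_vv. Take dot products:
  L(u, v) = r_uu · N̂ = 0,
  M(u, v) = r_uv · N̂ = 0,
  N(u, v) = r_vv · N̂ = 3*sqrt(10)*u^2/(10*Abs(u)).
Evaluating at (u, v) = (2, 3*pi/4):
  L = 0, M = 0, N = 3*sqrt(10)/5.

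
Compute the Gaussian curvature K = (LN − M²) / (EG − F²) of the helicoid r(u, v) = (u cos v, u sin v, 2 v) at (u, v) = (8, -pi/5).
K = -1/1156

Coefficients of the first fundamental form: E = 1, F = 0, G = u^2 + 4.
Coefficients of the second fundamental form: L = 0, M = -2/sqrt(u^2 + 4), N = 0.
Assemble K = (LN − M²)/(EG − F²) = -4/(u^2 + 4)^2. At (u, v) = (8, -pi/5): K = -1/1156.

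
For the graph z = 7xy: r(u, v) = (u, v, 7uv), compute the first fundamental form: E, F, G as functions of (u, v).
E = 49*v^2 + 1;  F = 49*u*v;  G = 49*u^2 + 1

Compute partials: r_u = (1, 0, 7*v), r_v = (0, 1, 7*u). Then
  E = r_u · r_u = 49*v^2 + 1,
  F = r_u · r_v = 49*u*v,
  G = r_v · r_v = 49*u^2 + 1.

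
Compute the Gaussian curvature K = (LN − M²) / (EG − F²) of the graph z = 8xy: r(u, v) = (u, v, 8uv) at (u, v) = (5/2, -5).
K = -64/4004001

Coefficients of the first fundamental form: E = 64*v^2 + 1, F = 64*u*v, G = 64*u^2 + 1.
Coefficients of the second fundamental form: L = 0, M = 8/sqrt(64*u^2 + 64*v^2 + 1), N = 0.
Assemble K = (LN − M²)/(EG − F²) = -64/(4096*u^4 + 8192*u^2*v^2 + 128*u^2 + 4096*v^4 + 128*v^2 + 1). At (u, v) = (5/2, -5): K = -64/4004001.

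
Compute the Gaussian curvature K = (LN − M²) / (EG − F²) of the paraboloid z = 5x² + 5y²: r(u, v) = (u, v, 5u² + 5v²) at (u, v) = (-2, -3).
K = 100/1692601

Coefficients of the first fundamental form: E = 100*u^2 + 1, F = 100*u*v, G = 100*v^2 + 1.
Coefficients of the second fundamental form: L = 10/sqrt(100*u^2 + 100*v^2 + 1), M = 0, N = 10/sqrt(100*u^2 + 100*v^2 + 1).
Assemble K = (LN − M²)/(EG − F²) = 100/(10000*u^4 + 20000*u^2*v^2 + 200*u^2 + 10000*v^4 + 200*v^2 + 1). At (u, v) = (-2, -3): K = 100/1692601.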